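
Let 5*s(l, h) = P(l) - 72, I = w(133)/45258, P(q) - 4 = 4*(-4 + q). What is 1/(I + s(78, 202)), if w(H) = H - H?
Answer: 5/228 ≈ 0.021930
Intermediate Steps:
w(H) = 0
P(q) = -12 + 4*q (P(q) = 4 + 4*(-4 + q) = 4 + (-16 + 4*q) = -12 + 4*q)
I = 0 (I = 0/45258 = 0*(1/45258) = 0)
s(l, h) = -84/5 + 4*l/5 (s(l, h) = ((-12 + 4*l) - 72)/5 = (-84 + 4*l)/5 = -84/5 + 4*l/5)
1/(I + s(78, 202)) = 1/(0 + (-84/5 + (4/5)*78)) = 1/(0 + (-84/5 + 312/5)) = 1/(0 + 228/5) = 1/(228/5) = 5/228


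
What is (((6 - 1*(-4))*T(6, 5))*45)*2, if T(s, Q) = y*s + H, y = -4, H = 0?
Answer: -21600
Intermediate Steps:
T(s, Q) = -4*s (T(s, Q) = -4*s + 0 = -4*s)
(((6 - 1*(-4))*T(6, 5))*45)*2 = (((6 - 1*(-4))*(-4*6))*45)*2 = (((6 + 4)*(-24))*45)*2 = ((10*(-24))*45)*2 = -240*45*2 = -10800*2 = -21600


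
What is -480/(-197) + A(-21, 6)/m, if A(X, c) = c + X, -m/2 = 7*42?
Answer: 95065/38612 ≈ 2.4621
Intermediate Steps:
m = -588 (m = -14*42 = -2*294 = -588)
A(X, c) = X + c
-480/(-197) + A(-21, 6)/m = -480/(-197) + (-21 + 6)/(-588) = -480*(-1/197) - 15*(-1/588) = 480/197 + 5/196 = 95065/38612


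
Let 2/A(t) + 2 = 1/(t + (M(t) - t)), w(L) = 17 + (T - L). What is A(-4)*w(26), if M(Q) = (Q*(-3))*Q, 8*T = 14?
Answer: 696/97 ≈ 7.1753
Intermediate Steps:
T = 7/4 (T = (⅛)*14 = 7/4 ≈ 1.7500)
M(Q) = -3*Q² (M(Q) = (-3*Q)*Q = -3*Q²)
w(L) = 75/4 - L (w(L) = 17 + (7/4 - L) = 75/4 - L)
A(t) = 2/(-2 - 1/(3*t²)) (A(t) = 2/(-2 + 1/(t + (-3*t² - t))) = 2/(-2 + 1/(t + (-t - 3*t²))) = 2/(-2 + 1/(-3*t²)) = 2/(-2 - 1/(3*t²)))
A(-4)*w(26) = (6*(-4)²/(-1 - 6*(-4)²))*(75/4 - 1*26) = (6*16/(-1 - 6*16))*(75/4 - 26) = (6*16/(-1 - 96))*(-29/4) = (6*16/(-97))*(-29/4) = (6*16*(-1/97))*(-29/4) = -96/97*(-29/4) = 696/97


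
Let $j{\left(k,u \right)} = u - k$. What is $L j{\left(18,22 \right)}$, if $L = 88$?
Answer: $352$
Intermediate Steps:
$L j{\left(18,22 \right)} = 88 \left(22 - 18\right) = 88 \cdot 4 = 352$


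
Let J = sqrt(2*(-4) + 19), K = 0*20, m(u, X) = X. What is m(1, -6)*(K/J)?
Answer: 0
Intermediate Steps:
K = 0
J = sqrt(11) (J = sqrt(-8 + 19) = sqrt(11) ≈ 3.3166)
m(1, -6)*(K/J) = -0/(sqrt(11)) = -0*sqrt(11)/11 = -6*0 = 0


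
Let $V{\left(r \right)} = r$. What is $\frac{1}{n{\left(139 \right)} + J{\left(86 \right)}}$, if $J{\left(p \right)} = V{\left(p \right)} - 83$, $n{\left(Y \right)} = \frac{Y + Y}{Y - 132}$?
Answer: $\frac{7}{299} \approx 0.023411$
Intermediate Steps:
$n{\left(Y \right)} = \frac{2 Y}{-132 + Y}$
$J{\left(p \right)} = -83 + p$ ($J{\left(p \right)} = p - 83 = -83 + p$)
$\frac{1}{n{\left(139 \right)} + J{\left(86 \right)}} = \frac{1}{2 \cdot 139 \frac{1}{-132 + 139} + \left(-83 + 86\right)} = \frac{1}{2 \cdot 139 \cdot \frac{1}{7} + 3} = \frac{1}{\frac{278}{7} + 3} = \frac{1}{\frac{299}{7}} = \frac{7}{299}$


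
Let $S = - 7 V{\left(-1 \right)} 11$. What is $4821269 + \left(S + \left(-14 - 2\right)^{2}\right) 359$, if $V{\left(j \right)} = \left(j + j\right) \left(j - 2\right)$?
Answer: $4747315$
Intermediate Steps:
$V{\left(j \right)} = 2 j \left(-2 + j\right)$
$S = -462$ ($S = - 7 \cdot 2 \left(-1\right) \left(-2 - 1\right) 11 = - 7 \cdot 2 \left(-1\right) \left(-3\right) 11 = \left(-7\right) 6 \cdot 11 = \left(-42\right) 11 = -462$)
$4821269 + \left(S + \left(-14 - 2\right)^{2}\right) 359 = 4821269 + \left(-462 + \left(-14 - 2\right)^{2}\right) 359 = 4821269 + \left(-462 + \left(-16\right)^{2}\right) 359 = 4821269 + \left(-462 + 256\right) 359 = 4821269 - 73954 = 4747315$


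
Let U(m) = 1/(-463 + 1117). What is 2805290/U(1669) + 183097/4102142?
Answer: 7526034447174817/4102142 ≈ 1.8347e+9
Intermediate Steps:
U(m) = 1/654
2805290/U(1669) + 183097/4102142 = 2805290/(1/654) + 183097/4102142 = 2805290*654 + 183097*(1/4102142) = 1834659660 + 183097/4102142 = 7526034447174817/4102142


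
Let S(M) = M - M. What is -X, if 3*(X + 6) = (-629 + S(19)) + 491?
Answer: 52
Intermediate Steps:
S(M) = 0
X = -52 (X = -6 + ((-629 + 0) + 491)/3 = -6 + (-629 + 491)/3 = -6 + (1/3)*(-138) = -6 - 46 = -52)
-X = -1*(-52) = 52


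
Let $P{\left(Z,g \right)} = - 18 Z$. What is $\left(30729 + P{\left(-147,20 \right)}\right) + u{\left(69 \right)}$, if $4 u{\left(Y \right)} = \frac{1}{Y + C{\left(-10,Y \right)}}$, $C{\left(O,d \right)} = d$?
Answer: $\frac{18423001}{552} \approx 33375.0$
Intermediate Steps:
$u{\left(Y \right)} = \frac{1}{8 Y}$ ($u{\left(Y \right)} = \frac{1}{4 \left(Y + Y\right)} = \frac{1}{4 \cdot 2 Y} = \frac{\frac{1}{2} \frac{1}{Y}}{4} = \frac{1}{8 Y}$)
$\left(30729 + P{\left(-147,20 \right)}\right) + u{\left(69 \right)} = \left(30729 - -2646\right) + \frac{1}{8 \cdot 69} = \left(30729 + 2646\right) + \frac{1}{8} \cdot \frac{1}{69} = 33375 + \frac{1}{552} = \frac{18423001}{552}$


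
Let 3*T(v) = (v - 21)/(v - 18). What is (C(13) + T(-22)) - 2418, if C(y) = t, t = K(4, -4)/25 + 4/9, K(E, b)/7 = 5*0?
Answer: -870191/360 ≈ -2417.2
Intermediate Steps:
K(E, b) = 0 (K(E, b) = 7*(5*0) = 7*0 = 0)
t = 4/9 (t = 0/25 + 4/9 = 0*(1/25) + 4*(⅑) = 0 + 4/9 = 4/9 ≈ 0.44444)
T(v) = (-21 + v)/(3*(-18 + v)) (T(v) = ((v - 21)/(v - 18))/3 = ((-21 + v)/(-18 + v))/3 = (-21 + v)/(3*(-18 + v)))
C(y) = 4/9
(C(13) + T(-22)) - 2418 = (4/9 + (-21 - 22)/(3*(-18 - 22))) - 2418 = (4/9 + (⅓)*(-43)/(-40)) - 2418 = (4/9 + (⅓)*(-1/40)*(-43)) - 2418 = (4/9 + 43/120) - 2418 = 289/360 - 2418 = -870191/360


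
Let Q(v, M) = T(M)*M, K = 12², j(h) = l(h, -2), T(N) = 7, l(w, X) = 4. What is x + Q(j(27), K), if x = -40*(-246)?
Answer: 10848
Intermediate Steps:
j(h) = 4
K = 144
Q(v, M) = 7*M
x = 9840
x + Q(j(27), K) = 9840 + 7*144 = 9840 + 1008 = 10848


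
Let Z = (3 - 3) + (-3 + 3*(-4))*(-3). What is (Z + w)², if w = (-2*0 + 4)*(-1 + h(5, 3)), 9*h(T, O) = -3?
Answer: 14161/9 ≈ 1573.4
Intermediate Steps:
h(T, O) = -⅓ (h(T, O) = (⅑)*(-3) = -⅓)
w = -16/3 (w = (-2*0 + 4)*(-1 - ⅓) = (0 + 4)*(-4/3) = 4*(-4/3) = -16/3 ≈ -5.3333)
Z = 45 (Z = 0 + (-3 - 12)*(-3) = 0 - 15*(-3) = 0 + 45 = 45)
(Z + w)² = (45 - 16/3)² = (119/3)² = 14161/9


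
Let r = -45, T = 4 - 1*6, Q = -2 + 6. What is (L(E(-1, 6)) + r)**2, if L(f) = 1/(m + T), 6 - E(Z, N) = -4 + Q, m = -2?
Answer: 32761/16 ≈ 2047.6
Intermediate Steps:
Q = 4
T = -2 (T = 4 - 6 = -2)
E(Z, N) = 6 (E(Z, N) = 6 - (-4 + 4) = 6 - 1*0 = 6 + 0 = 6)
L(f) = -1/4 (L(f) = 1/(-2 - 2) = 1/(-4) = -1/4)
(L(E(-1, 6)) + r)**2 = (-1/4 - 45)**2 = (-181/4)**2 = 32761/16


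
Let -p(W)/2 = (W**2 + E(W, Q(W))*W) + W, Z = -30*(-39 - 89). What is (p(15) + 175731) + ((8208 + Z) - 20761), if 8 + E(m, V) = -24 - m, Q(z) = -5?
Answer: 167948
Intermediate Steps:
E(m, V) = -32 - m (E(m, V) = -8 + (-24 - m) = -32 - m)
Z = 3840 (Z = -30*(-128) = 3840)
p(W) = -2*W - 2*W**2 - 2*W*(-32 - W) (p(W) = -2*((W**2 + (-32 - W)*W) + W) = -2*((W**2 + W*(-32 - W)) + W) = -2*(W + W**2 + W*(-32 - W)) = -2*W - 2*W**2 - 2*W*(-32 - W))
(p(15) + 175731) + ((8208 + Z) - 20761) = (62*15 + 175731) + ((8208 + 3840) - 20761) = (930 + 175731) + (12048 - 20761) = 176661 - 8713 = 167948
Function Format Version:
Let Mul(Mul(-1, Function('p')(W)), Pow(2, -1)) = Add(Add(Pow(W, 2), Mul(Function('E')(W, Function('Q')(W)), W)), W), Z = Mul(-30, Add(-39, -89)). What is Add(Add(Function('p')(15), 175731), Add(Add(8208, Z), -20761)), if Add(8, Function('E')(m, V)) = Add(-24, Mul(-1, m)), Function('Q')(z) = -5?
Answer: 167948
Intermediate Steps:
Function('E')(m, V) = Add(-32, Mul(-1, m)) (Function('E')(m, V) = Add(-8, Add(-24, Mul(-1, m))) = Add(-32, Mul(-1, m)))
Z = 3840 (Z = Mul(-30, -128) = 3840)
Function('p')(W) = Add(Mul(-2, W), Mul(-2, Pow(W, 2)), Mul(-2, W, Add(-32, Mul(-1, W)))) (Function('p')(W) = Mul(-2, Add(Add(Pow(W, 2), Mul(Add(-32, Mul(-1, W)), W)), W)) = Mul(-2, Add(Add(Pow(W, 2), Mul(W, Add(-32, Mul(-1, W)))), W)) = Mul(-2, Add(W, Pow(W, 2), Mul(W, Add(-32, Mul(-1, W))))) = Add(Mul(-2, W), Mul(-2, Pow(W, 2)), Mul(-2, W, Add(-32, Mul(-1, W)))))
Add(Add(Function('p')(15), 175731), Add(Add(8208, Z), -20761)) = Add(Add(Mul(62, 15), 175731), Add(Add(8208, 3840), -20761)) = Add(Add(930, 175731), Add(12048, -20761)) = Add(176661, -8713) = 167948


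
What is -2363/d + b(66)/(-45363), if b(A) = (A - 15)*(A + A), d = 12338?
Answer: -63417395/186562898 ≈ -0.33992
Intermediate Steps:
b(A) = 2*A*(-15 + A) (b(A) = (-15 + A)*(2*A) = 2*A*(-15 + A))
-2363/d + b(66)/(-45363) = -2363/12338 + (2*66*(-15 + 66))/(-45363) = -2363*1/12338 + (2*66*51)*(-1/45363) = -2363/12338 + 6732*(-1/45363) = -2363/12338 - 2244/15121 = -63417395/186562898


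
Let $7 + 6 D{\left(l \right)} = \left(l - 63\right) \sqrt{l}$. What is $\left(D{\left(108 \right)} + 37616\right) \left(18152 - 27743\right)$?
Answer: $- \frac{721527733}{2} - 431595 \sqrt{3} \approx -3.6151 \cdot 10^{8}$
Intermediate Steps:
$D{\left(l \right)} = - \frac{7}{6} + \frac{\sqrt{l} \left(-63 + l\right)}{6}$ ($D{\left(l \right)} = - \frac{7}{6} + \frac{\left(l - 63\right) \sqrt{l}}{6} = - \frac{7}{6} + \frac{\left(-63 + l\right) \sqrt{l}}{6} = - \frac{7}{6} + \frac{\sqrt{l} \left(-63 + l\right)}{6}$)
$\left(D{\left(108 \right)} + 37616\right) \left(18152 - 27743\right) = \left(\left(- \frac{7}{6} - \frac{21 \sqrt{108}}{2} + \frac{108^{\frac{3}{2}}}{6}\right) + 37616\right) \left(18152 - 27743\right) = \left(\left(- \frac{7}{6} - \frac{21 \cdot 6 \sqrt{3}}{2} + \frac{648 \sqrt{3}}{6}\right) + 37616\right) \left(-9591\right) = \left(\left(- \frac{7}{6} - 63 \sqrt{3} + 108 \sqrt{3}\right) + 37616\right) \left(-9591\right) = \left(\left(- \frac{7}{6} + 45 \sqrt{3}\right) + 37616\right) \left(-9591\right) = \left(\frac{225689}{6} + 45 \sqrt{3}\right) \left(-9591\right) = - \frac{721527733}{2} - 431595 \sqrt{3}$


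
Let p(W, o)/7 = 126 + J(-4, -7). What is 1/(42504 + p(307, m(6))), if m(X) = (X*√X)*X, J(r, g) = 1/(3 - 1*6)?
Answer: 3/130151 ≈ 2.3050e-5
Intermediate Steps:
J(r, g) = -⅓ (J(r, g) = 1/(3 - 6) = 1/(-3) = -⅓)
m(X) = X^(5/2) (m(X) = X^(3/2)*X = X^(5/2))
p(W, o) = 2639/3 (p(W, o) = 7*(126 - ⅓) = 7*(377/3) = 2639/3)
1/(42504 + p(307, m(6))) = 1/(42504 + 2639/3) = 1/(130151/3) = 3/130151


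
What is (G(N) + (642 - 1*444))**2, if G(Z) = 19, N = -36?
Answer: 47089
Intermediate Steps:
(G(N) + (642 - 1*444))**2 = (19 + (642 - 1*444))**2 = (19 + (642 - 444))**2 = (19 + 198)**2 = 217**2 = 47089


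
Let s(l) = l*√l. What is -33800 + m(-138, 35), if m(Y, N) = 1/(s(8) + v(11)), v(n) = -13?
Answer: -11593387/343 + 16*√2/343 ≈ -33800.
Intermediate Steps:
s(l) = l^(3/2)
m(Y, N) = 1/(-13 + 16*√2) (m(Y, N) = 1/(8^(3/2) - 13) = 1/(16*√2 - 13) = 1/(-13 + 16*√2))
-33800 + m(-138, 35) = -33800 + (13/343 + 16*√2/343) = -11593387/343 + 16*√2/343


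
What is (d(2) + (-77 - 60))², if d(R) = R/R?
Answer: 18496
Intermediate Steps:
d(R) = 1
(d(2) + (-77 - 60))² = (1 + (-77 - 60))² = (1 - 137)² = (-136)² = 18496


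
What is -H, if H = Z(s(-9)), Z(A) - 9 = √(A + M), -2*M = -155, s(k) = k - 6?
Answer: -9 - 5*√10/2 ≈ -16.906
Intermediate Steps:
s(k) = -6 + k
M = 155/2 (M = -½*(-155) = 155/2 ≈ 77.500)
Z(A) = 9 + √(155/2 + A) (Z(A) = 9 + √(A + 155/2) = 9 + √(155/2 + A))
H = 9 + 5*√10/2 (H = 9 + √(310 + 4*(-6 - 9))/2 = 9 + √(310 + 4*(-15))/2 = 9 + √(310 - 60)/2 = 9 + √250/2 = 9 + (5*√10)/2 = 9 + 5*√10/2 ≈ 16.906)
-H = -(9 + 5*√10/2) = -9 - 5*√10/2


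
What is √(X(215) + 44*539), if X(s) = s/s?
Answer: √23717 ≈ 154.00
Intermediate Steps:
X(s) = 1
√(X(215) + 44*539) = √(1 + 44*539) = √(1 + 23716) = √23717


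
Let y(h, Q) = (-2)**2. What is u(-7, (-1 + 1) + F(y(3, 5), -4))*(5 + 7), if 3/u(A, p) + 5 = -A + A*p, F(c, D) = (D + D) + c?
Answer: 6/5 ≈ 1.2000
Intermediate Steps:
y(h, Q) = 4
F(c, D) = c + 2*D (F(c, D) = 2*D + c = c + 2*D)
u(A, p) = 3/(-5 - A + A*p) (u(A, p) = 3/(-5 + (-A + A*p)) = 3/(-5 - A + A*p))
u(-7, (-1 + 1) + F(y(3, 5), -4))*(5 + 7) = (3/(-5 - 1*(-7) - 7*((-1 + 1) + (4 + 2*(-4)))))*(5 + 7) = (3/(-5 + 7 - 7*(0 + (4 - 8))))*12 = (3/(-5 + 7 - 7*(0 - 4)))*12 = (3/(-5 + 7 - 7*(-4)))*12 = (3/(-5 + 7 + 28))*12 = (3/30)*12 = (3*(1/30))*12 = (1/10)*12 = 6/5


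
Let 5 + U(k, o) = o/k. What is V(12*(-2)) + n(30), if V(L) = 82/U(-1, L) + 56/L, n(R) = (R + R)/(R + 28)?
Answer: 4987/1653 ≈ 3.0169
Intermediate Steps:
U(k, o) = -5 + o/k
n(R) = 2*R/(28 + R) (n(R) = (2*R)/(28 + R) = 2*R/(28 + R))
V(L) = 56/L + 82/(-5 - L) (V(L) = 82/(-5 + L/(-1)) + 56/L = 82/(-5 + L*(-1)) + 56/L = 82/(-5 - L) + 56/L = 56/L + 82/(-5 - L))
V(12*(-2)) + n(30) = 2*(140 - 156*(-2))/(((12*(-2)))*(5 + 12*(-2))) + 2*30/(28 + 30) = 2*(140 - 13*(-24))/(-24*(5 - 24)) + 2*30/58 = 2*(-1/24)*(140 + 312)/(-19) + 2*30*(1/58) = 2*(-1/24)*(-1/19)*452 + 30/29 = 113/57 + 30/29 = 4987/1653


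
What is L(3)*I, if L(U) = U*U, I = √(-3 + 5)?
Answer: 9*√2 ≈ 12.728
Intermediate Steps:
I = √2 ≈ 1.4142
L(U) = U²
L(3)*I = 3²*√2 = 9*√2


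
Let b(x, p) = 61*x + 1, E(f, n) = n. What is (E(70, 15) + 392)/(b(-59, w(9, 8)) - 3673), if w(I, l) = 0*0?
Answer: -37/661 ≈ -0.055976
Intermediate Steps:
w(I, l) = 0
b(x, p) = 1 + 61*x
(E(70, 15) + 392)/(b(-59, w(9, 8)) - 3673) = (15 + 392)/((1 + 61*(-59)) - 3673) = 407/((1 - 3599) - 3673) = 407/(-3598 - 3673) = 407/(-7271) = 407*(-1/7271) = -37/661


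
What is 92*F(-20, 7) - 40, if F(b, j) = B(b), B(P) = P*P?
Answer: 36760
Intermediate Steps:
B(P) = P**2
F(b, j) = b**2
92*F(-20, 7) - 40 = 92*(-20)**2 - 40 = 92*400 - 40 = 36800 - 40 = 36760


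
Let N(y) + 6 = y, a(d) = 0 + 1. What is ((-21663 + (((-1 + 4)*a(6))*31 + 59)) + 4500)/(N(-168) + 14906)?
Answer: -17011/14732 ≈ -1.1547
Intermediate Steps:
a(d) = 1
N(y) = -6 + y
((-21663 + (((-1 + 4)*a(6))*31 + 59)) + 4500)/(N(-168) + 14906) = ((-21663 + (((-1 + 4)*1)*31 + 59)) + 4500)/((-6 - 168) + 14906) = ((-21663 + ((3*1)*31 + 59)) + 4500)/(-174 + 14906) = ((-21663 + (3*31 + 59)) + 4500)/14732 = ((-21663 + (93 + 59)) + 4500)*(1/14732) = ((-21663 + 152) + 4500)*(1/14732) = (-21511 + 4500)*(1/14732) = -17011*1/14732 = -17011/14732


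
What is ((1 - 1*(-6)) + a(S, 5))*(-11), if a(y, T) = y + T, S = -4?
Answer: -88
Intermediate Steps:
a(y, T) = T + y
((1 - 1*(-6)) + a(S, 5))*(-11) = ((1 - 1*(-6)) + (5 - 4))*(-11) = ((1 + 6) + 1)*(-11) = (7 + 1)*(-11) = 8*(-11) = -88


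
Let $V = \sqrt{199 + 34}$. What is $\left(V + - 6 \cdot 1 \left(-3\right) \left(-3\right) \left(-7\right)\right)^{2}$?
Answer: $\left(378 + \sqrt{233}\right)^{2} \approx 1.5466 \cdot 10^{5}$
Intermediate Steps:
$V = \sqrt{233} \approx 15.264$
$\left(V + - 6 \cdot 1 \left(-3\right) \left(-3\right) \left(-7\right)\right)^{2} = \left(\sqrt{233} + - 6 \cdot 1 \left(-3\right) \left(-3\right) \left(-7\right)\right)^{2} = \left(\sqrt{233} + - 6 \left(\left(-3\right) \left(-3\right)\right) \left(-7\right)\right)^{2} = \left(\sqrt{233} + \left(-6\right) 9 \left(-7\right)\right)^{2} = \left(\sqrt{233} - -378\right)^{2} = \left(\sqrt{233} + 378\right)^{2} = \left(378 + \sqrt{233}\right)^{2}$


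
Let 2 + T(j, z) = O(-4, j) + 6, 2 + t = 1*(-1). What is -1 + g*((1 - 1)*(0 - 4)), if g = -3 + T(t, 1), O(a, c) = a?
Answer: -1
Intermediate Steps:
t = -3 (t = -2 + 1*(-1) = -2 - 1 = -3)
T(j, z) = 0 (T(j, z) = -2 + (-4 + 6) = -2 + 2 = 0)
g = -3 (g = -3 + 0 = -3)
-1 + g*((1 - 1)*(0 - 4)) = -1 - 3*(1 - 1)*(0 - 4) = -1 - 0*(-4) = -1 - 3*0 = -1 + 0 = -1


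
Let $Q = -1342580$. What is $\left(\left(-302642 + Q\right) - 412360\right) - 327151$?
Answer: $-2384733$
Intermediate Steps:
$\left(\left(-302642 + Q\right) - 412360\right) - 327151 = \left(\left(-302642 - 1342580\right) - 412360\right) - 327151 = \left(-1645222 - 412360\right) - 327151 = -2057582 - 327151 = -2384733$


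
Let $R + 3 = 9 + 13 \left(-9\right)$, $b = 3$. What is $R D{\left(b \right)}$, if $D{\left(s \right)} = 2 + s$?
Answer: $-555$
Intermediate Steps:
$R = -111$ ($R = -3 + \left(9 + 13 \left(-9\right)\right) = -3 + \left(9 - 117\right) = -3 - 108 = -111$)
$R D{\left(b \right)} = - 111 \left(2 + 3\right) = \left(-111\right) 5 = -555$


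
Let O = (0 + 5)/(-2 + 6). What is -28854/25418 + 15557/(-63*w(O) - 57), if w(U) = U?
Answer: -798689513/6900987 ≈ -115.74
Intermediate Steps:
O = 5/4 ≈ 1.2500
-28854/25418 + 15557/(-63*w(O) - 57) = -28854/25418 + 15557/(-63*5/4 - 57) = -28854*1/25418 + 15557/(-315/4 - 57) = -14427/12709 + 15557/(-543/4) = -14427/12709 + 15557*(-4/543) = -14427/12709 - 62228/543 = -798689513/6900987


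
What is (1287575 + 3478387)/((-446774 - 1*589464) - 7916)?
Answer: -2382981/522077 ≈ -4.5644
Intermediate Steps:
(1287575 + 3478387)/((-446774 - 1*589464) - 7916) = 4765962/((-446774 - 589464) - 7916) = 4765962/(-1036238 - 7916) = 4765962/(-1044154) = 4765962*(-1/1044154) = -2382981/522077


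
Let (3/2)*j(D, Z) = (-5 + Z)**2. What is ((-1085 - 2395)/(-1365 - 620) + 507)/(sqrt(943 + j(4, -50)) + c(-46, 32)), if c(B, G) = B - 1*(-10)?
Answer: 21813300/1981427 + 201975*sqrt(26637)/1981427 ≈ 27.645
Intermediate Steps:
c(B, G) = 10 + B (c(B, G) = B + 10 = 10 + B)
j(D, Z) = 2*(-5 + Z)**2/3
((-1085 - 2395)/(-1365 - 620) + 507)/(sqrt(943 + j(4, -50)) + c(-46, 32)) = ((-1085 - 2395)/(-1365 - 620) + 507)/(sqrt(943 + 2*(-5 - 50)**2/3) + (10 - 46)) = (-3480/(-1985) + 507)/(sqrt(943 + (2/3)*(-55)**2) - 36) = (-3480*(-1/1985) + 507)/(sqrt(943 + (2/3)*3025) - 36) = (696/397 + 507)/(sqrt(943 + 6050/3) - 36) = 201975/(397*(sqrt(8879/3) - 36)) = 201975/(397*(sqrt(26637)/3 - 36)) = 201975/(397*(-36 + sqrt(26637)/3))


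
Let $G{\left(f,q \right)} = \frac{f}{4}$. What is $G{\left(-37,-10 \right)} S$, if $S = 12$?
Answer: $-111$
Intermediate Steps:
$G{\left(f,q \right)} = \frac{f}{4}$ ($G{\left(f,q \right)} = f \frac{1}{4} = \frac{f}{4}$)
$G{\left(-37,-10 \right)} S = \frac{1}{4} \left(-37\right) 12 = \left(- \frac{37}{4}\right) 12 = -111$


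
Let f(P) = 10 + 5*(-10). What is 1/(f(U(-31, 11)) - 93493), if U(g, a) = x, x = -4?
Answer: -1/93533 ≈ -1.0691e-5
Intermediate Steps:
U(g, a) = -4
f(P) = -40 (f(P) = 10 - 50 = -40)
1/(f(U(-31, 11)) - 93493) = 1/(-40 - 93493) = 1/(-93533) = -1/93533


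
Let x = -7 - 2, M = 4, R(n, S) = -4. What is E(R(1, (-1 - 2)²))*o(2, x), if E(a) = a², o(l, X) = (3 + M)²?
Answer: 784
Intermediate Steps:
x = -9
o(l, X) = 49 (o(l, X) = (3 + 4)² = 7² = 49)
E(R(1, (-1 - 2)²))*o(2, x) = (-4)²*49 = 16*49 = 784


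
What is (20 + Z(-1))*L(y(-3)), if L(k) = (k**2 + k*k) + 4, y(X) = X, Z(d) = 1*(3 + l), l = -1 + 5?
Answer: 594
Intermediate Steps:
l = 4
Z(d) = 7 (Z(d) = 1*(3 + 4) = 1*7 = 7)
L(k) = 4 + 2*k**2 (L(k) = (k**2 + k**2) + 4 = 2*k**2 + 4 = 4 + 2*k**2)
(20 + Z(-1))*L(y(-3)) = (20 + 7)*(4 + 2*(-3)**2) = 27*(4 + 2*9) = 27*(4 + 18) = 27*22 = 594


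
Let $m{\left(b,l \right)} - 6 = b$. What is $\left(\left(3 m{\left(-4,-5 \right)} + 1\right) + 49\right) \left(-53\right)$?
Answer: $-2968$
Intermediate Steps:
$m{\left(b,l \right)} = 6 + b$
$\left(\left(3 m{\left(-4,-5 \right)} + 1\right) + 49\right) \left(-53\right) = \left(\left(3 \left(6 - 4\right) + 1\right) + 49\right) \left(-53\right) = \left(\left(3 \cdot 2 + 1\right) + 49\right) \left(-53\right) = \left(\left(6 + 1\right) + 49\right) \left(-53\right) = \left(7 + 49\right) \left(-53\right) = 56 \left(-53\right) = -2968$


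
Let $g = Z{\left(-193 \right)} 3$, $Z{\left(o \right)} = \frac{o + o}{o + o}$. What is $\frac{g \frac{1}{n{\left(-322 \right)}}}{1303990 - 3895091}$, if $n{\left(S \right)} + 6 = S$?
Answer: $\frac{3}{849881128} \approx 3.5299 \cdot 10^{-9}$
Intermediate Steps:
$n{\left(S \right)} = -6 + S$
$Z{\left(o \right)} = 1$ ($Z{\left(o \right)} = \frac{2 o}{2 o} = 2 o \frac{1}{2 o} = 1$)
$g = 3$ ($g = 1 \cdot 3 = 3$)
$\frac{g \frac{1}{n{\left(-322 \right)}}}{1303990 - 3895091} = \frac{3 \frac{1}{-6 - 322}}{1303990 - 3895091} = \frac{3 \frac{1}{-328}}{-2591101} = 3 \left(- \frac{1}{328}\right) \left(- \frac{1}{2591101}\right) = \left(- \frac{3}{328}\right) \left(- \frac{1}{2591101}\right) = \frac{3}{849881128}$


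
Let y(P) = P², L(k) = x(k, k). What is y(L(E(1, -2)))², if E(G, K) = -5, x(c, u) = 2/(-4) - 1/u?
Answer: 81/10000 ≈ 0.0081000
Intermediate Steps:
x(c, u) = -½ - 1/u (x(c, u) = 2*(-¼) - 1/u = -½ - 1/u)
L(k) = (-2 - k)/(2*k)
y(L(E(1, -2)))² = (((½)*(-2 - 1*(-5))/(-5))²)² = (((½)*(-⅕)*(-2 + 5))²)² = (((½)*(-⅕)*3)²)² = ((-3/10)²)² = (9/100)² = 81/10000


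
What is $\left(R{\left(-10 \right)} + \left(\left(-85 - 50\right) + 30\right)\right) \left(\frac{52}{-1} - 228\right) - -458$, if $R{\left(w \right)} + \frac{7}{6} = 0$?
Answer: $\frac{90554}{3} \approx 30185.0$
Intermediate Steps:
$R{\left(w \right)} = - \frac{7}{6}$ ($R{\left(w \right)} = - \frac{7}{6} + 0 = - \frac{7}{6}$)
$\left(R{\left(-10 \right)} + \left(\left(-85 - 50\right) + 30\right)\right) \left(\frac{52}{-1} - 228\right) - -458 = \left(- \frac{7}{6} + \left(\left(-85 - 50\right) + 30\right)\right) \left(\frac{52}{-1} - 228\right) - -458 = \left(- \frac{7}{6} + \left(-135 + 30\right)\right) \left(52 \left(-1\right) - 228\right) + 458 = \left(- \frac{7}{6} - 105\right) \left(-52 - 228\right) + 458 = \left(- \frac{637}{6}\right) \left(-280\right) + 458 = \frac{89180}{3} + 458 = \frac{90554}{3}$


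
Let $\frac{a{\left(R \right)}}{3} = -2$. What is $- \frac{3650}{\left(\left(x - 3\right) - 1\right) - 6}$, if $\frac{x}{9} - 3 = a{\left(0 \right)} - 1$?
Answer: $\frac{1825}{23} \approx 79.348$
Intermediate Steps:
$a{\left(R \right)} = -6$ ($a{\left(R \right)} = 3 \left(-2\right) = -6$)
$x = -36$ ($x = 27 + 9 \left(-6 - 1\right) = 27 + 9 \left(-7\right) = 27 - 63 = -36$)
$- \frac{3650}{\left(\left(x - 3\right) - 1\right) - 6} = - \frac{3650}{\left(\left(-36 - 3\right) - 1\right) - 6} = - \frac{3650}{\left(-39 - 1\right) - 6} = - \frac{3650}{-40 - 6} = - \frac{3650}{-46} = \left(-3650\right) \left(- \frac{1}{46}\right) = \frac{1825}{23}$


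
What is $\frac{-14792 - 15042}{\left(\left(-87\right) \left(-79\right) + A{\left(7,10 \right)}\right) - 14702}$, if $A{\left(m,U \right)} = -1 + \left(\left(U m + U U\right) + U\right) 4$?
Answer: $\frac{14917}{3555} \approx 4.1961$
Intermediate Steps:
$A{\left(m,U \right)} = -1 + 4 U + 4 U^{2} + 4 U m$ ($A{\left(m,U \right)} = -1 + \left(\left(U m + U^{2}\right) + U\right) 4 = -1 + \left(\left(U^{2} + U m\right) + U\right) 4 = -1 + \left(U + U^{2} + U m\right) 4 = -1 + \left(4 U + 4 U^{2} + 4 U m\right) = -1 + 4 U + 4 U^{2} + 4 U m$)
$\frac{-14792 - 15042}{\left(\left(-87\right) \left(-79\right) + A{\left(7,10 \right)}\right) - 14702} = \frac{-14792 - 15042}{\left(\left(-87\right) \left(-79\right) + \left(-1 + 4 \cdot 10 + 4 \cdot 10^{2} + 4 \cdot 10 \cdot 7\right)\right) - 14702} = - \frac{29834}{\left(6873 + \left(-1 + 40 + 4 \cdot 100 + 280\right)\right) - 14702} = - \frac{29834}{\left(6873 + \left(-1 + 40 + 400 + 280\right)\right) - 14702} = - \frac{29834}{\left(6873 + 719\right) - 14702} = - \frac{29834}{7592 - 14702} = - \frac{29834}{-7110} = \left(-29834\right) \left(- \frac{1}{7110}\right) = \frac{14917}{3555}$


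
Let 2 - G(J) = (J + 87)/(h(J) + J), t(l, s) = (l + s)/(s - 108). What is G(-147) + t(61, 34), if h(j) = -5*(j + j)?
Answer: 24853/32634 ≈ 0.76157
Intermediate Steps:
t(l, s) = (l + s)/(-108 + s)
h(j) = -10*j
G(J) = 2 + (87 + J)/(9*J) (G(J) = 2 - (J + 87)/(-10*J + J) = 2 - (87 + J)/((-9*J)) = 2 - (87 + J)*(-1/(9*J)) = 2 - (-1)*(87 + J)/(9*J) = 2 + (87 + J)/(9*J))
G(-147) + t(61, 34) = (1/9)*(87 + 19*(-147))/(-147) + (61 + 34)/(-108 + 34) = (1/9)*(-1/147)*(87 - 2793) + 95/(-74) = (1/9)*(-1/147)*(-2706) - 1/74*95 = 902/441 - 95/74 = 24853/32634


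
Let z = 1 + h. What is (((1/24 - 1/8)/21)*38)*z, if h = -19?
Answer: 19/7 ≈ 2.7143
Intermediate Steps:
z = -18 (z = 1 - 19 = -18)
(((1/24 - 1/8)/21)*38)*z = (((1/24 - 1/8)/21)*38)*(-18) = (((1*(1/24) - 1*⅛)*(1/21))*38)*(-18) = (((1/24 - ⅛)*(1/21))*38)*(-18) = (-1/12*1/21*38)*(-18) = -1/252*38*(-18) = -19/126*(-18) = 19/7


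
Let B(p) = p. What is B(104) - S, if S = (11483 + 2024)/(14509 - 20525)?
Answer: 639171/6016 ≈ 106.25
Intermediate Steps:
S = -13507/6016 (S = 13507/(-6016) = 13507*(-1/6016) = -13507/6016 ≈ -2.2452)
B(104) - S = 104 - 1*(-13507/6016) = 104 + 13507/6016 = 639171/6016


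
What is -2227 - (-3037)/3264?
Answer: -7265891/3264 ≈ -2226.1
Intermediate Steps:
-2227 - (-3037)/3264 = -2227 - 1*(-3037/3264) = -2227 + 3037/3264 = -7265891/3264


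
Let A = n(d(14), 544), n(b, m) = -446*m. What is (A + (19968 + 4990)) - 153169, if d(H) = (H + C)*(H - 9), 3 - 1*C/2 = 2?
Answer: -370835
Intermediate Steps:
C = 2 (C = 6 - 2*2 = 6 - 4 = 2)
d(H) = (-9 + H)*(2 + H) (d(H) = (H + 2)*(H - 9) = (2 + H)*(-9 + H) = (-9 + H)*(2 + H))
A = -242624 (A = -446*544 = -242624)
(A + (19968 + 4990)) - 153169 = (-242624 + (19968 + 4990)) - 153169 = (-242624 + 24958) - 153169 = -217666 - 153169 = -370835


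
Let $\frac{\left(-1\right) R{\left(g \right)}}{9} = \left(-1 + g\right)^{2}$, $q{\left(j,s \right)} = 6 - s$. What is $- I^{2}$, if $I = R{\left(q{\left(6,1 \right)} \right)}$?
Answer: $-20736$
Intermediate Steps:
$R{\left(g \right)} = - 9 \left(-1 + g\right)^{2}$
$I = -144$ ($I = - 9 \left(-1 + \left(6 - 1\right)\right)^{2} = - 9 \left(-1 + 5\right)^{2} = - 9 \cdot 4^{2} = \left(-9\right) 16 = -144$)
$- I^{2} = - \left(-144\right)^{2} = \left(-1\right) 20736 = -20736$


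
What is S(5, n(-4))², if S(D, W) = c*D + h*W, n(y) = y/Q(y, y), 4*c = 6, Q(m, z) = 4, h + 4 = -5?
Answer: 1089/4 ≈ 272.25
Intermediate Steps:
h = -9 (h = -4 - 5 = -9)
c = 3/2 (c = (¼)*6 = 3/2 ≈ 1.5000)
n(y) = y/4
S(D, W) = -9*W + 3*D/2 (S(D, W) = 3*D/2 - 9*W = -9*W + 3*D/2)
S(5, n(-4))² = (-9*(-4)/4 + (3/2)*5)² = (-9*(-1) + 15/2)² = (9 + 15/2)² = (33/2)² = 1089/4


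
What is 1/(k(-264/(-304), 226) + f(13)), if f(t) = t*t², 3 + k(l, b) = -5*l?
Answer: 38/83207 ≈ 0.00045669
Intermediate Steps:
k(l, b) = -3 - 5*l
f(t) = t³
1/(k(-264/(-304), 226) + f(13)) = 1/((-3 - (-1320)/(-304)) + 13³) = 1/((-3 - (-1320)*(-1)/304) + 2197) = 1/((-3 - 5*33/38) + 2197) = 1/((-3 - 165/38) + 2197) = 1/(-279/38 + 2197) = 1/(83207/38) = 38/83207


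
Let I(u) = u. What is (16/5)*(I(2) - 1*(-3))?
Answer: 16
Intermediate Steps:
(16/5)*(I(2) - 1*(-3)) = (16/5)*(2 - 1*(-3)) = ((⅕)*16)*(2 + 3) = (16/5)*5 = 16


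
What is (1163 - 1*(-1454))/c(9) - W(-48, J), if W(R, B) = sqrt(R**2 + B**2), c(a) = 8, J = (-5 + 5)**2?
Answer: 2233/8 ≈ 279.13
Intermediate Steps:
J = 0 (J = 0**2 = 0)
W(R, B) = sqrt(B**2 + R**2)
(1163 - 1*(-1454))/c(9) - W(-48, J) = (1163 - 1*(-1454))/8 - sqrt(0**2 + (-48)**2) = (1163 + 1454)*(1/8) - sqrt(0 + 2304) = 2617*(1/8) - sqrt(2304) = 2617/8 - 1*48 = 2617/8 - 48 = 2233/8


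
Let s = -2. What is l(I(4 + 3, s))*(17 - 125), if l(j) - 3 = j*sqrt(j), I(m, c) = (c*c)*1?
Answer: -1188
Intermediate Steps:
I(m, c) = c**2 (I(m, c) = c**2*1 = c**2)
l(j) = 3 + j**(3/2) (l(j) = 3 + j*sqrt(j) = 3 + j**(3/2))
l(I(4 + 3, s))*(17 - 125) = (3 + ((-2)**2)**(3/2))*(17 - 125) = (3 + 4**(3/2))*(-108) = (3 + 8)*(-108) = 11*(-108) = -1188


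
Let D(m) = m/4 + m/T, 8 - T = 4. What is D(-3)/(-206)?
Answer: 3/412 ≈ 0.0072816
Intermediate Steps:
T = 4 (T = 8 - 1*4 = 8 - 4 = 4)
D(m) = m/2 (D(m) = m/4 + m/4 = m/2)
D(-3)/(-206) = ((½)*(-3))/(-206) = -3/2*(-1/206) = 3/412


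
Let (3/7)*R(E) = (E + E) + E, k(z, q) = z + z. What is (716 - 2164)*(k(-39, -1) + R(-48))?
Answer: 599472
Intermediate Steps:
k(z, q) = 2*z
R(E) = 7*E (R(E) = 7*((E + E) + E)/3 = 7*(2*E + E)/3 = 7*(3*E)/3 = 7*E)
(716 - 2164)*(k(-39, -1) + R(-48)) = (716 - 2164)*(2*(-39) + 7*(-48)) = -1448*(-78 - 336) = -1448*(-414) = 599472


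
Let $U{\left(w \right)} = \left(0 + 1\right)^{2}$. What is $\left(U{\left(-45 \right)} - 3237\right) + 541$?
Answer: $-2695$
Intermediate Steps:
$U{\left(w \right)} = 1$ ($U{\left(w \right)} = 1^{2} = 1$)
$\left(U{\left(-45 \right)} - 3237\right) + 541 = \left(1 - 3237\right) + 541 = -3236 + 541 = -2695$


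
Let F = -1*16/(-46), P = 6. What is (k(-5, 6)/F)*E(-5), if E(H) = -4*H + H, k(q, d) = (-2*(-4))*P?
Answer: 2070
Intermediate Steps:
F = 8/23 (F = -16*(-1/46) = 8/23 ≈ 0.34783)
k(q, d) = 48 (k(q, d) = -2*(-4)*6 = 8*6 = 48)
E(H) = -3*H
(k(-5, 6)/F)*E(-5) = (48/(8/23))*(-3*(-5)) = (48*(23/8))*15 = 138*15 = 2070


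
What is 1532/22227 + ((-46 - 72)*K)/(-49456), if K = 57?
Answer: 112632697/549629256 ≈ 0.20492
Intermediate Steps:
1532/22227 + ((-46 - 72)*K)/(-49456) = 1532/22227 + ((-46 - 72)*57)/(-49456) = 1532*(1/22227) - 118*57*(-1/49456) = 1532/22227 - 6726*(-1/49456) = 1532/22227 + 3363/24728 = 112632697/549629256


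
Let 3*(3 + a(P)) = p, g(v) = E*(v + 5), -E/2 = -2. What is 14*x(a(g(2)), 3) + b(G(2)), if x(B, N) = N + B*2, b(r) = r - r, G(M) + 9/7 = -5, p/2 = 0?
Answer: -42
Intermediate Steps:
p = 0 (p = 2*0 = 0)
G(M) = -44/7 (G(M) = -9/7 - 5 = -44/7)
E = 4 (E = -2*(-2) = 4)
b(r) = 0
g(v) = 20 + 4*v (g(v) = 4*(v + 5) = 4*(5 + v) = 20 + 4*v)
a(P) = -3 (a(P) = -3 + (1/3)*0 = -3 + 0 = -3)
x(B, N) = N + 2*B
14*x(a(g(2)), 3) + b(G(2)) = 14*(3 + 2*(-3)) + 0 = 14*(3 - 6) + 0 = 14*(-3) + 0 = -42 + 0 = -42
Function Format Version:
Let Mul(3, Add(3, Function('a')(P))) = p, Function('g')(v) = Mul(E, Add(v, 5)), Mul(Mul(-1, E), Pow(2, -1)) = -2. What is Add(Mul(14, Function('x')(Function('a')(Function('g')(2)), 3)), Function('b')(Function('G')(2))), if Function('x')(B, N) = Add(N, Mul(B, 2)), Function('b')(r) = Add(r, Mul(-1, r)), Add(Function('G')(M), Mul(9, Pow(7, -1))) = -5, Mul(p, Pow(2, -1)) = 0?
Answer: -42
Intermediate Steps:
p = 0 (p = Mul(2, 0) = 0)
Function('G')(M) = Rational(-44, 7) (Function('G')(M) = Add(Rational(-9, 7), -5) = Rational(-44, 7))
E = 4 (E = Mul(-2, -2) = 4)
Function('b')(r) = 0
Function('g')(v) = Add(20, Mul(4, v)) (Function('g')(v) = Mul(4, Add(v, 5)) = Mul(4, Add(5, v)) = Add(20, Mul(4, v)))
Function('a')(P) = -3 (Function('a')(P) = Add(-3, Mul(Rational(1, 3), 0)) = Add(-3, 0) = -3)
Function('x')(B, N) = Add(N, Mul(2, B))
Add(Mul(14, Function('x')(Function('a')(Function('g')(2)), 3)), Function('b')(Function('G')(2))) = Add(Mul(14, Add(3, Mul(2, -3))), 0) = Add(Mul(14, Add(3, -6)), 0) = Add(Mul(14, -3), 0) = Add(-42, 0) = -42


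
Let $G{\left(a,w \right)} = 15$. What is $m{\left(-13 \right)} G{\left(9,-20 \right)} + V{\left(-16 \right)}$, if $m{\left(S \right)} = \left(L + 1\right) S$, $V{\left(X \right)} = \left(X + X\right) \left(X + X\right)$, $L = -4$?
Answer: $1609$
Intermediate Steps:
$V{\left(X \right)} = 4 X^{2}$ ($V{\left(X \right)} = 2 X 2 X = 4 X^{2}$)
$m{\left(S \right)} = - 3 S$ ($m{\left(S \right)} = \left(-4 + 1\right) S = - 3 S$)
$m{\left(-13 \right)} G{\left(9,-20 \right)} + V{\left(-16 \right)} = \left(-3\right) \left(-13\right) 15 + 4 \left(-16\right)^{2} = 39 \cdot 15 + 4 \cdot 256 = 585 + 1024 = 1609$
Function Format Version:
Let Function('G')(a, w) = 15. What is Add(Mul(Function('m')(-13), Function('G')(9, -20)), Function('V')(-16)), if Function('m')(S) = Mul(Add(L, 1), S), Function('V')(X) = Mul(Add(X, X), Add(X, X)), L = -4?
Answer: 1609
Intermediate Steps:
Function('V')(X) = Mul(4, Pow(X, 2)) (Function('V')(X) = Mul(Mul(2, X), Mul(2, X)) = Mul(4, Pow(X, 2)))
Function('m')(S) = Mul(-3, S) (Function('m')(S) = Mul(Add(-4, 1), S) = Mul(-3, S))
Add(Mul(Function('m')(-13), Function('G')(9, -20)), Function('V')(-16)) = Add(Mul(Mul(-3, -13), 15), Mul(4, Pow(-16, 2))) = Add(Mul(39, 15), Mul(4, 256)) = Add(585, 1024) = 1609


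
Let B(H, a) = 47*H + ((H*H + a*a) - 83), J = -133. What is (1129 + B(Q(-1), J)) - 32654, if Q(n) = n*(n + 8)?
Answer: -14199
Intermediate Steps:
Q(n) = n*(8 + n)
B(H, a) = -83 + H² + a² + 47*H (B(H, a) = 47*H + ((H² + a²) - 83) = 47*H + (-83 + H² + a²) = -83 + H² + a² + 47*H)
(1129 + B(Q(-1), J)) - 32654 = (1129 + (-83 + (-(8 - 1))² + (-133)² + 47*(-(8 - 1)))) - 32654 = (1129 + (-83 + (-1*7)² + 17689 + 47*(-1*7))) - 32654 = (1129 + (-83 + (-7)² + 17689 + 47*(-7))) - 32654 = (1129 + (-83 + 49 + 17689 - 329)) - 32654 = (1129 + 17326) - 32654 = 18455 - 32654 = -14199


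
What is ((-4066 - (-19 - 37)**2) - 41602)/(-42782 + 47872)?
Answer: -24402/2545 ≈ -9.5882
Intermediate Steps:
((-4066 - (-19 - 37)**2) - 41602)/(-42782 + 47872) = ((-4066 - 1*(-56)**2) - 41602)/5090 = ((-4066 - 1*3136) - 41602)*(1/5090) = ((-4066 - 3136) - 41602)*(1/5090) = (-7202 - 41602)*(1/5090) = -48804*1/5090 = -24402/2545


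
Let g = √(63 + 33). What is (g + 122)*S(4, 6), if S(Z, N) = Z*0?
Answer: 0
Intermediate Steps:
S(Z, N) = 0
g = 4*√6 (g = √96 = 4*√6 ≈ 9.7980)
(g + 122)*S(4, 6) = (4*√6 + 122)*0 = (122 + 4*√6)*0 = 0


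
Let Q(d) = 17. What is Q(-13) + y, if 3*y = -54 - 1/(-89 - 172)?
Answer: -782/783 ≈ -0.99872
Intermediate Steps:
y = -14093/783 (y = (-54 - 1/(-89 - 172))/3 = (-54 - 1/(-261))/3 = (-54 - 1*(-1/261))/3 = (-54 + 1/261)/3 = (1/3)*(-14093/261) = -14093/783 ≈ -17.999)
Q(-13) + y = 17 - 14093/783 = -782/783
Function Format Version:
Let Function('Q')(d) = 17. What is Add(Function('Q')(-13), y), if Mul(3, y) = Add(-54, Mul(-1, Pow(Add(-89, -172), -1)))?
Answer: Rational(-782, 783) ≈ -0.99872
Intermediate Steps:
y = Rational(-14093, 783) (y = Mul(Rational(1, 3), Add(-54, Mul(-1, Pow(Add(-89, -172), -1)))) = Mul(Rational(1, 3), Add(-54, Mul(-1, Pow(-261, -1)))) = Mul(Rational(1, 3), Add(-54, Mul(-1, Rational(-1, 261)))) = Mul(Rational(1, 3), Add(-54, Rational(1, 261))) = Mul(Rational(1, 3), Rational(-14093, 261)) = Rational(-14093, 783) ≈ -17.999)
Add(Function('Q')(-13), y) = Add(17, Rational(-14093, 783)) = Rational(-782, 783)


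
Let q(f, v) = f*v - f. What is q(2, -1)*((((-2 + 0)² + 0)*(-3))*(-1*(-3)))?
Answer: 144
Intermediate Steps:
q(f, v) = -f + f*v
q(2, -1)*((((-2 + 0)² + 0)*(-3))*(-1*(-3))) = (2*(-1 - 1))*((((-2 + 0)² + 0)*(-3))*(-1*(-3))) = (2*(-2))*((((-2)² + 0)*(-3))*3) = -4*(4 + 0)*(-3)*3 = -4*4*(-3)*3 = -(-48)*3 = -4*(-36) = 144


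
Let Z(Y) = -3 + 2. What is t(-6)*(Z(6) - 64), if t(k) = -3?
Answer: 195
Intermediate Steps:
Z(Y) = -1
t(-6)*(Z(6) - 64) = -3*(-1 - 64) = -3*(-65) = 195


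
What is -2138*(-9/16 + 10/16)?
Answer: -1069/8 ≈ -133.63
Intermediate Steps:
-2138*(-9/16 + 10/16) = -2138*(-9*1/16 + 10*(1/16)) = -2138*(-9/16 + 5/8) = -2138*1/16 = -1069/8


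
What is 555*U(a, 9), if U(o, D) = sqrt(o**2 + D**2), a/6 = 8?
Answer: 1665*sqrt(265) ≈ 27104.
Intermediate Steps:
a = 48 (a = 6*8 = 48)
U(o, D) = sqrt(D**2 + o**2)
555*U(a, 9) = 555*sqrt(9**2 + 48**2) = 555*sqrt(81 + 2304) = 555*sqrt(2385) = 555*(3*sqrt(265)) = 1665*sqrt(265)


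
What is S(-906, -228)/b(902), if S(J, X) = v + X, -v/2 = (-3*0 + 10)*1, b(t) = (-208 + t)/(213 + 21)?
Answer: -29016/347 ≈ -83.620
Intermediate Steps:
b(t) = -8/9 + t/234 (b(t) = (-208 + t)/234 = (-208 + t)*(1/234) = -8/9 + t/234)
v = -20 (v = -2*(-3*0 + 10) = -2*(0 + 10) = -20 ≈ -20.000)
S(J, X) = -20 + X
S(-906, -228)/b(902) = (-20 - 228)/(-8/9 + (1/234)*902) = -248/(-8/9 + 451/117) = -248/347/117 = -248*117/347 = -29016/347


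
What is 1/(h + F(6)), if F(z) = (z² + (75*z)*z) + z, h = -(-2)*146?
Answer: 1/3034 ≈ 0.00032960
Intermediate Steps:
h = 292 (h = -1*(-292) = 292)
F(z) = z + 76*z² (F(z) = (z² + 75*z²) + z = 76*z² + z = z + 76*z²)
1/(h + F(6)) = 1/(292 + 6*(1 + 76*6)) = 1/(292 + 6*(1 + 456)) = 1/(292 + 6*457) = 1/(292 + 2742) = 1/3034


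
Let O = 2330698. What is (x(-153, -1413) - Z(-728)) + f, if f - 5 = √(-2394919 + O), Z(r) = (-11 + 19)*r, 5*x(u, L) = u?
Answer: 28992/5 + I*√64221 ≈ 5798.4 + 253.42*I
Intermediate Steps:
x(u, L) = u/5
Z(r) = 8*r
f = 5 + I*√64221 (f = 5 + √(-2394919 + 2330698) = 5 + √(-64221) = 5 + I*√64221 ≈ 5.0 + 253.42*I)
(x(-153, -1413) - Z(-728)) + f = ((⅕)*(-153) - 8*(-728)) + (5 + I*√64221) = (-153/5 - 1*(-5824)) + (5 + I*√64221) = (-153/5 + 5824) + (5 + I*√64221) = 28967/5 + (5 + I*√64221) = 28992/5 + I*√64221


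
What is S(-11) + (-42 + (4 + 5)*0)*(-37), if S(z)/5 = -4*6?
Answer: 1434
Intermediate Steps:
S(z) = -120 (S(z) = 5*(-4*6) = 5*(-24) = -120)
S(-11) + (-42 + (4 + 5)*0)*(-37) = -120 + (-42 + (4 + 5)*0)*(-37) = -120 + (-42 + 9*0)*(-37) = -120 + (-42 + 0)*(-37) = -120 - 42*(-37) = -120 + 1554 = 1434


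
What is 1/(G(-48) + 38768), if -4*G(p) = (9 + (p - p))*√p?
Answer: 38768/1502958067 + 9*I*√3/1502958067 ≈ 2.5794e-5 + 1.0372e-8*I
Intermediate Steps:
G(p) = -9*√p/4 (G(p) = -(9 + (p - p))*√p/4 = -(9 + 0)*√p/4 = -9*√p/4)
1/(G(-48) + 38768) = 1/(-9*I*√3 + 38768) = 1/(38768 - 9*I*√3)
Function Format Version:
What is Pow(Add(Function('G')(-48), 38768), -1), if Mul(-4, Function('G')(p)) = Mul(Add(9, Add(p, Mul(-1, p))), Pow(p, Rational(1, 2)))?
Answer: Add(Rational(38768, 1502958067), Mul(Rational(9, 1502958067), I, Pow(3, Rational(1, 2)))) ≈ Add(2.5794e-5, Mul(1.0372e-8, I))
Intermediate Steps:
Function('G')(p) = Mul(Rational(-9, 4), Pow(p, Rational(1, 2))) (Function('G')(p) = Mul(Rational(-1, 4), Mul(Add(9, Add(p, Mul(-1, p))), Pow(p, Rational(1, 2)))) = Mul(Rational(-1, 4), Mul(Add(9, 0), Pow(p, Rational(1, 2)))) = Mul(Rational(-1, 4), Mul(9, Pow(p, Rational(1, 2)))) = Mul(Rational(-9, 4), Pow(p, Rational(1, 2))))
Pow(Add(Function('G')(-48), 38768), -1) = Pow(Add(Mul(Rational(-9, 4), Pow(-48, Rational(1, 2))), 38768), -1) = Pow(Add(Mul(Rational(-9, 4), Mul(4, I, Pow(3, Rational(1, 2)))), 38768), -1) = Pow(Add(Mul(-9, I, Pow(3, Rational(1, 2))), 38768), -1) = Pow(Add(38768, Mul(-9, I, Pow(3, Rational(1, 2)))), -1)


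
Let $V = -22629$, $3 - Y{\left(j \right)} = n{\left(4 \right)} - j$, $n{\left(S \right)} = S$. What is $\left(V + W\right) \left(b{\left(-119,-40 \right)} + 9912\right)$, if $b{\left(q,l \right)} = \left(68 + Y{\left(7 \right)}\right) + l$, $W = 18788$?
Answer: $-38202586$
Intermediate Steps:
$Y{\left(j \right)} = -1 + j$ ($Y{\left(j \right)} = 3 - \left(4 - j\right) = 3 + \left(-4 + j\right) = -1 + j$)
$b{\left(q,l \right)} = 74 + l$ ($b{\left(q,l \right)} = \left(68 + \left(-1 + 7\right)\right) + l = \left(68 + 6\right) + l = 74 + l$)
$\left(V + W\right) \left(b{\left(-119,-40 \right)} + 9912\right) = \left(-22629 + 18788\right) \left(\left(74 - 40\right) + 9912\right) = - 3841 \left(34 + 9912\right) = \left(-3841\right) 9946 = -38202586$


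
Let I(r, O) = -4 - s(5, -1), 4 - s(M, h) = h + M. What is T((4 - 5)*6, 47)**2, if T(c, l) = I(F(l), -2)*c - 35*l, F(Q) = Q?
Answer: 2627641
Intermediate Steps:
s(M, h) = 4 - M - h (s(M, h) = 4 - (h + M) = 4 - (M + h) = 4 + (-M - h) = 4 - M - h)
I(r, O) = -4 (I(r, O) = -4 - (4 - 1*5 - 1*(-1)) = -4 - (4 - 5 + 1) = -4 - 1*0 = -4 + 0 = -4)
T(c, l) = -35*l - 4*c (T(c, l) = -4*c - 35*l = -35*l - 4*c)
T((4 - 5)*6, 47)**2 = (-35*47 - 4*(4 - 5)*6)**2 = (-1645 - (-4)*6)**2 = (-1645 - 4*(-6))**2 = (-1645 + 24)**2 = (-1621)**2 = 2627641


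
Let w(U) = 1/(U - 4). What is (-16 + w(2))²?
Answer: 1089/4 ≈ 272.25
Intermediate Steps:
w(U) = 1/(-4 + U)
(-16 + w(2))² = (-16 + 1/(-4 + 2))² = (-16 + 1/(-2))² = (-16 - ½)² = (-33/2)² = 1089/4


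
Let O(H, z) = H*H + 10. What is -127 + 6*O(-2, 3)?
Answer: -43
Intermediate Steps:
O(H, z) = 10 + H**2 (O(H, z) = H**2 + 10 = 10 + H**2)
-127 + 6*O(-2, 3) = -127 + 6*(10 + (-2)**2) = -127 + 6*(10 + 4) = -127 + 6*14 = -127 + 84 = -43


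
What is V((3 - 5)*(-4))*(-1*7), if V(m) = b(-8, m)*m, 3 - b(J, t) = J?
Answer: -616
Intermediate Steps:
b(J, t) = 3 - J
V(m) = 11*m (V(m) = (3 - 1*(-8))*m = (3 + 8)*m = 11*m)
V((3 - 5)*(-4))*(-1*7) = (11*((3 - 5)*(-4)))*(-1*7) = (11*(-2*(-4)))*(-7) = (11*8)*(-7) = 88*(-7) = -616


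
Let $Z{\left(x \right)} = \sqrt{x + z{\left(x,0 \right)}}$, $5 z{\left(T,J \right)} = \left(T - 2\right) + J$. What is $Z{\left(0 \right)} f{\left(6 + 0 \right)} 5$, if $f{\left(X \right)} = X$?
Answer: $6 i \sqrt{10} \approx 18.974 i$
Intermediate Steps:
$z{\left(T,J \right)} = - \frac{2}{5} + \frac{J}{5} + \frac{T}{5}$ ($z{\left(T,J \right)} = \frac{\left(T - 2\right) + J}{5} = \frac{\left(-2 + T\right) + J}{5} = \frac{-2 + J + T}{5} = - \frac{2}{5} + \frac{J}{5} + \frac{T}{5}$)
$Z{\left(x \right)} = \sqrt{- \frac{2}{5} + \frac{6 x}{5}}$ ($Z{\left(x \right)} = \sqrt{x + \left(- \frac{2}{5} + \frac{1}{5} \cdot 0 + \frac{x}{5}\right)} = \sqrt{x + \left(- \frac{2}{5} + 0 + \frac{x}{5}\right)} = \sqrt{x + \left(- \frac{2}{5} + \frac{x}{5}\right)} = \sqrt{- \frac{2}{5} + \frac{6 x}{5}}$)
$Z{\left(0 \right)} f{\left(6 + 0 \right)} 5 = \frac{\sqrt{-10 + 30 \cdot 0}}{5} \left(6 + 0\right) 5 = \frac{\sqrt{-10 + 0}}{5} \cdot 6 \cdot 5 = \frac{\sqrt{-10}}{5} \cdot 6 \cdot 5 = \frac{i \sqrt{10}}{5} \cdot 6 \cdot 5 = \frac{6 i \sqrt{10}}{5} \cdot 5 = 6 i \sqrt{10}$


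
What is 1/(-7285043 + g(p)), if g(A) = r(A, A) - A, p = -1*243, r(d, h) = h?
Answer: -1/7285043 ≈ -1.3727e-7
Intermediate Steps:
p = -243
g(A) = 0 (g(A) = A - A = 0)
1/(-7285043 + g(p)) = 1/(-7285043 + 0) = 1/(-7285043) = -1/7285043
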